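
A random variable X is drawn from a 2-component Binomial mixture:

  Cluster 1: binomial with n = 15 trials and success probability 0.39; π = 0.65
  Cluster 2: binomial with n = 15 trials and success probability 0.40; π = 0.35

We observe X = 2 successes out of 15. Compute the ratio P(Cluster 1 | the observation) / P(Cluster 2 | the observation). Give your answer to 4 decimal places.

2.1886

Posterior odds = (π_i f_i(x)) / (π_j f_j(x)); the normalising sum cancels.
Evaluate each component's likelihood at the observed value:
  L_1 = C(15,2)·0.39^2·0.61^13 = 105·0.1521·0.00161915 = 0.0258587
  L_2 = C(15,2)·0.40^2·0.60^13 = 105·0.16·0.00130607 = 0.021942
Posterior odds = (π_1·L_1) / (π_2·L_2) = (0.65·0.0258587) / (0.35·0.021942) = 0.0168081 / 0.00767969 ≈ 2.1886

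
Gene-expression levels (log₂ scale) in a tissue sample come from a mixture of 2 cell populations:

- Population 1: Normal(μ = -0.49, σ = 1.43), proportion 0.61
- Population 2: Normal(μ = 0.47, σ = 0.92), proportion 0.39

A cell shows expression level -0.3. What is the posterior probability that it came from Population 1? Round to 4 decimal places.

P(component k | x) = w_k·f_k(x) / marginal(x), where marginal(x) = Σ_j w_j·f_j(x).
Evaluate each component's likelihood at the observed value:
  p_1 = 0.276529
  p_2 = 0.3055
Unnormalised posteriors:
  w_1·p_1 = 0.61 × 0.276529 = 0.168683
  w_2·p_2 = 0.39 × 0.3055 = 0.119145
Evidence: 0.168683 + 0.119145 = 0.287828
Responsibility of Population 1: 0.168683 / 0.287828 ≈ 0.5861

0.5861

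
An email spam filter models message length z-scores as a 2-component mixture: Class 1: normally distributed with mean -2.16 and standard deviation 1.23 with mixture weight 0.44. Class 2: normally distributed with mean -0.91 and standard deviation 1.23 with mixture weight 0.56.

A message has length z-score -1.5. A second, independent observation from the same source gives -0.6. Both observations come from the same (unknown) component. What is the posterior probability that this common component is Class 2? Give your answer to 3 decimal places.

0.739

Apply Bayes' rule: the posterior for each component is proportional to its prior times its likelihood at x.
Since both observations come from the same component, the likelihood for component k is f_k(x₁)·f_k(x₂).
  L_1 = [0.280856] × [0.145114] = 0.0407561
  L_2 = [0.289096] × [0.314204] = 0.0908351
Unnormalised posteriors:
  P(Z=1)·L_1 = 0.44 × 0.0407561 = 0.0179327
  P(Z=2)·L_2 = 0.56 × 0.0908351 = 0.0508677
Denominator: 0.0179327 + 0.0508677 = 0.0688003
P(Class 2 | data) = 0.0508677 / 0.0688003 ≈ 0.739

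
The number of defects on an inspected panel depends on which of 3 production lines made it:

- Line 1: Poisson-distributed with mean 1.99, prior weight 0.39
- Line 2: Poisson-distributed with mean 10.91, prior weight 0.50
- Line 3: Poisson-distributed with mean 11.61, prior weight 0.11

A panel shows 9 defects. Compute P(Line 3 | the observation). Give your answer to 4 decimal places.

Apply Bayes' rule: the posterior for each component is proportional to its prior times its likelihood at x.
Poisson probabilities:
  p_1 = e^(−1.99)·1.99^9/9! = 0.000184361
  p_2 = e^(−10.91)·10.91^9/9! = 0.110283
  p_3 = e^(−11.61)·11.61^9/9! = 0.0958447
Weight by the priors:
  P(Z=1)·p_1 = 0.39 × 0.000184361 = 7.19007e-05
  P(Z=2)·p_2 = 0.50 × 0.110283 = 0.0551413
  P(Z=3)·p_3 = 0.11 × 0.0958447 = 0.0105429
Normaliser: 7.19007e-05 + 0.0551413 + 0.0105429 = 0.0657561
Responsibility of Line 3: 0.0105429 / 0.0657561 ≈ 0.1603

0.1603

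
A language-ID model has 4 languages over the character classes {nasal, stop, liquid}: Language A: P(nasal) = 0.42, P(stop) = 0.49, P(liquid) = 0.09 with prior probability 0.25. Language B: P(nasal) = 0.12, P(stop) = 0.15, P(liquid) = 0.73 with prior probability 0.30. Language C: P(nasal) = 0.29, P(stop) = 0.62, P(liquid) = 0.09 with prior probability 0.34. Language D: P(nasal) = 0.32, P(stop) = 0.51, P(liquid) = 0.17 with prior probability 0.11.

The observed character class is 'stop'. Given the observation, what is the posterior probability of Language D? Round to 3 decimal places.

P(component k | x) = P(Z=k)·f_k(x) / marginal(x), where marginal(x) = Σ_j P(Z=j)·f_j(x).
Categorical probabilities:
  p_A = 0.49
  p_B = 0.15
  p_C = 0.62
  p_D = 0.51
Multiply by the mixture weights:
  P(Z=A)·p_A = 0.25 × 0.49 = 0.1225
  P(Z=B)·p_B = 0.30 × 0.15 = 0.045
  P(Z=C)·p_C = 0.34 × 0.62 = 0.2108
  P(Z=D)·p_D = 0.11 × 0.51 = 0.0561
Marginal: 0.1225 + 0.045 + 0.2108 + 0.0561 = 0.4344
So the posterior for Language D is 0.0561 / 0.4344 ≈ 0.129.

0.129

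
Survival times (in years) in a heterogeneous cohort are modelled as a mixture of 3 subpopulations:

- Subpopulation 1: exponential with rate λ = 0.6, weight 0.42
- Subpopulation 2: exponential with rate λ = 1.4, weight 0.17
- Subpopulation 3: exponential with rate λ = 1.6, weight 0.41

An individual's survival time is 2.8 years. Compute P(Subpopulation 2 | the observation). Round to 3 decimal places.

0.080

P(component k | x) = π_k·f_k(x) / marginal(x), where marginal(x) = Σ_j π_j·f_j(x).
Component likelihoods at x = 2.8 years:
  f_1 = 0.111824
  f_2 = 0.0277775
  f_3 = 0.0181335
Unnormalised posteriors:
  π_1·f_1 = 0.42 × 0.111824 = 0.0469662
  π_2·f_2 = 0.17 × 0.0277775 = 0.00472218
  π_3·f_3 = 0.41 × 0.0181335 = 0.00743472
Sum: 0.0469662 + 0.00472218 + 0.00743472 = 0.0591231
P(Subpopulation 2 | data) ≈ 0.080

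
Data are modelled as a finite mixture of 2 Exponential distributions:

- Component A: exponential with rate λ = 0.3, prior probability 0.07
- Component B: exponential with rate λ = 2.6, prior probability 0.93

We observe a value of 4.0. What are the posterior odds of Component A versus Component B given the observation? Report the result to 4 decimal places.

Only the two components matter; the odds are (w_i f_i(x)) / (w_j f_j(x)).
Component likelihoods at x = 4.0:
  p_A = 0.0903583
  p_B = 7.91245e-05
Odds = (0.07/0.93) × (0.0903583/7.91245e-05) = 0.0752688 × 1141.98 ≈ 85.9552

85.9552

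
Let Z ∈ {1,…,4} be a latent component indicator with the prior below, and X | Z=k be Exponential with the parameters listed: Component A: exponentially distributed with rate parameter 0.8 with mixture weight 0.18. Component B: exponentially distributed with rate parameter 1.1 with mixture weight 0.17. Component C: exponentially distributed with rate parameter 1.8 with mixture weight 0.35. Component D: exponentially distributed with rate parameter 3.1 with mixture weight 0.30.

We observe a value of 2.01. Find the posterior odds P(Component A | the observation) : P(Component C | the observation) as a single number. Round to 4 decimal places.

Only the two components matter; the odds are (w_i f_i(x)) / (w_j f_j(x)).
Component likelihoods at x = 2.01:
  L_A = 0.16023
  L_B = 0.12055
  L_C = 0.0483053
  L_D = 0.0060992
Posterior odds = (w_A·L_A) / (w_C·L_C) = (0.18·0.16023) / (0.35·0.0483053) = 0.0288414 / 0.0169069 ≈ 1.7059

1.7059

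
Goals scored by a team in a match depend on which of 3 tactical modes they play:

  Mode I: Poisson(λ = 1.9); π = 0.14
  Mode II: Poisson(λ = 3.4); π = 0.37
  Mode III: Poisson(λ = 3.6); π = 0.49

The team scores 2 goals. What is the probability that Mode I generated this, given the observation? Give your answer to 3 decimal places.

0.193

Posterior ∝ prior × likelihood, so P(k | x) ∝ P(Z=k) f_k(x); normalise over all components.
Evaluate each component's likelihood at the observed value:
  L_I = 0.269971
  L_II = 0.192898
  L_III = 0.177058
Weight by the priors:
  P(Z=I)·L_I = 0.14 × 0.269971 = 0.037796
  P(Z=II)·L_II = 0.37 × 0.192898 = 0.0713721
  P(Z=III)·L_III = 0.49 × 0.177058 = 0.0867583
Marginal: 0.037796 + 0.0713721 + 0.0867583 = 0.195926
So the posterior for Mode I is 0.037796 / 0.195926 ≈ 0.193.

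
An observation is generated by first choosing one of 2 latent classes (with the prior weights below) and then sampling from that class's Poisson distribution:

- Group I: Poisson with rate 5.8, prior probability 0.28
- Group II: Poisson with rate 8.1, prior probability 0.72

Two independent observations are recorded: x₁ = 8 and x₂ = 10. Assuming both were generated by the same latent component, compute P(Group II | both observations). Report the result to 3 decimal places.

0.913

The responsibility of component k is π_k f_k(x) divided by Σ_j π_j f_j(x).
Since both observations come from the same component, the likelihood for component k is f_k(x₁)·f_k(x₂).
  p_I = [0.0961602] × [0.0359426] = 0.00345624
  p_II = [0.1395] × [0.101696] = 0.0141865
Weight by the priors:
  π_I·p_I = 0.28 × 0.00345624 = 0.000967748
  π_II·p_II = 0.72 × 0.0141865 = 0.0102143
Sum: 0.000967748 + 0.0102143 = 0.011182
Responsibility of Group II: 0.0102143 / 0.011182 ≈ 0.913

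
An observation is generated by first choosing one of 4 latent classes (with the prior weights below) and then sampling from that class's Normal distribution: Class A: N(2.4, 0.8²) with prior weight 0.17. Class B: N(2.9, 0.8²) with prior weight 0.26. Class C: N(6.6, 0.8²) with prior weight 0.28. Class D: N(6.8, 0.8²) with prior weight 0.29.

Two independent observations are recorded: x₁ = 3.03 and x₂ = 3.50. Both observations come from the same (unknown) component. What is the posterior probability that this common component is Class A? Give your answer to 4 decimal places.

0.2001

P(component k | x) = w_k·f_k(x) / marginal(x), where marginal(x) = Σ_j w_j·f_j(x).
Since both observations come from the same component, the likelihood for component k is f_k(x₁)·f_k(x₂).
  L_A = [0.365725] × [0.193765] = 0.0708649
  L_B = [0.492137] × [0.376422] = 0.185251
  L_C = [2.36358e-05] × [0.000273665] = 6.46828e-09
  L_D = [7.50739e-06] × [0.000100676] = 7.5581e-10
Prior × likelihood for each component:
  w_A·L_A = 0.17 × 0.0708649 = 0.012047
  w_B·L_B = 0.26 × 0.185251 = 0.0481653
  w_C·L_C = 0.28 × 6.46828e-09 = 1.81112e-09
  w_D·L_D = 0.29 × 7.5581e-10 = 2.19185e-10
Evidence: 0.012047 + 0.0481653 + 1.81112e-09 + 2.19185e-10 = 0.0602123
So the posterior for Class A is 0.012047 / 0.0602123 ≈ 0.2001.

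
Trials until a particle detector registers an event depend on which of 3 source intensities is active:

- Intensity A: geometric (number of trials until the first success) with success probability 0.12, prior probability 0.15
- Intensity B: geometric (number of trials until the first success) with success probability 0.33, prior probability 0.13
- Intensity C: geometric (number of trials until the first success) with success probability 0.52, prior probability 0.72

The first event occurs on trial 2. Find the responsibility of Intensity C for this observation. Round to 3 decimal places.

Apply Bayes' rule: the posterior for each component is proportional to its prior times its likelihood at x.
Evaluate each component's likelihood at the observed value:
  p_A = 0.1056
  p_B = 0.2211
  p_C = 0.2496
Prior × likelihood for each component:
  π_A·p_A = 0.15 × 0.1056 = 0.01584
  π_B·p_B = 0.13 × 0.2211 = 0.028743
  π_C·p_C = 0.72 × 0.2496 = 0.179712
Evidence: 0.01584 + 0.028743 + 0.179712 = 0.224295
P(Intensity C | the observation) ≈ 0.801

0.801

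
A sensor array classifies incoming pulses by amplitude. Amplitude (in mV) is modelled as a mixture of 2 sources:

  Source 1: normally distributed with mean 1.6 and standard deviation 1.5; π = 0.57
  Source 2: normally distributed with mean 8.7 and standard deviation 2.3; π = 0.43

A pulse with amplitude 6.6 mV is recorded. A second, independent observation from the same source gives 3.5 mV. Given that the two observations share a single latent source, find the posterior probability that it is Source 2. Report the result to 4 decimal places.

Posterior ∝ prior × likelihood, so P(k | x) ∝ π_k f_k(x); normalise over all components.
Since both observations come from the same component, the likelihood for component k is f_k(x₁)·f_k(x₂).
  p_1 = [(1/(1.5·√(2π)))·exp(−(6.6−1.6)²/(2·1.5²)) = 0.265962·exp(-5.55556) = 0.00102819] × [0.119239] = 0.0001226
  p_2 = [(1/(2.3·√(2π)))·exp(−(6.6−8.7)²/(2·2.3²)) = 0.173453·exp(-0.41682) = 0.114329] × [0.0134657] = 0.00153952
Weight by the priors:
  π_1·p_1 = 0.57 × 0.0001226 = 6.98819e-05
  π_2·p_2 = 0.43 × 0.00153952 = 0.000661993
Evidence: 6.98819e-05 + 0.000661993 = 0.000731875
P(Source 2 | x₁, x₂) = 0.000661993 / 0.000731875 ≈ 0.9045

0.9045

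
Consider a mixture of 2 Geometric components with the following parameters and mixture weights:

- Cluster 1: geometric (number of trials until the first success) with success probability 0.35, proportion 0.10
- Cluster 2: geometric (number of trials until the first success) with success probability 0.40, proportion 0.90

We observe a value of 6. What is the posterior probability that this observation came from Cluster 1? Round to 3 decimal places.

By Bayes' theorem, P(k | x) = P(Z=k) f_k(x) / Σ_j P(Z=j) f_j(x).
Geometric probabilities:
  L_1 = 0.35·(1−0.35)^5 = 0.35·0.116029 = 0.0406102
  L_2 = 0.40·(1−0.40)^5 = 0.40·0.07776 = 0.031104
Unnormalised posteriors:
  P(Z=1)·L_1 = 0.10 × 0.0406102 = 0.00406102
  P(Z=2)·L_2 = 0.90 × 0.031104 = 0.0279936
Sum: 0.00406102 + 0.0279936 = 0.0320546
P(Cluster 1 | data) = 0.00406102 / 0.0320546 ≈ 0.127

0.127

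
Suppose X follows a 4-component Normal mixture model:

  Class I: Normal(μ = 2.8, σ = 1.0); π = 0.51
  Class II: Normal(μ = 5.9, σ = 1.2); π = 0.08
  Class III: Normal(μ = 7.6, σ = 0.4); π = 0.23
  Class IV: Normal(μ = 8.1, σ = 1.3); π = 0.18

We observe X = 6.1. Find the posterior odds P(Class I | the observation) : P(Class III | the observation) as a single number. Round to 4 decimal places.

4.3331

Posterior odds = (P(Z=i) f_i(x)) / (P(Z=j) f_j(x)); the normalising sum cancels.
Evaluate each component's likelihood at the observed value:
  L_I = (1/(1.0·√(2π)))·exp(−(6.1−2.8)²/(2·1.0²)) = 0.398942·exp(-5.44500) = 0.00172257
  L_II = (1/(1.2·√(2π)))·exp(−(6.1−5.9)²/(2·1.2²)) = 0.332452·exp(-0.01389) = 0.327866
  L_III = (1/(0.4·√(2π)))·exp(−(6.1−7.6)²/(2·0.4²)) = 0.997356·exp(-7.03125) = 0.000881489
  L_IV = (1/(1.3·√(2π)))·exp(−(6.1−8.1)²/(2·1.3²)) = 0.306879·exp(-1.18343) = 0.0939742
0.00087851 / 0.000202743 ≈ 4.3331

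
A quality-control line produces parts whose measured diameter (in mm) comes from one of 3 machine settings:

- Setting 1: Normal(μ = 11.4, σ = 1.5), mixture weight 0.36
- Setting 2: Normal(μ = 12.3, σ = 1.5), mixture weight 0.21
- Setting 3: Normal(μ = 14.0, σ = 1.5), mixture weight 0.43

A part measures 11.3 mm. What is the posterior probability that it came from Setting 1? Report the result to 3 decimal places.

Apply Bayes' rule: the posterior for each component is proportional to its prior times its likelihood at x.
Component likelihoods at x = 11.3 mm:
  L_1 = (1/(1.5·√(2π)))·exp(−(11.3−11.4)²/(2·1.5²)) = 0.265962·exp(-0.00222) = 0.265371
  L_2 = (1/(1.5·√(2π)))·exp(−(11.3−12.3)²/(2·1.5²)) = 0.265962·exp(-0.22222) = 0.212965
  L_3 = (1/(1.5·√(2π)))·exp(−(11.3−14.0)²/(2·1.5²)) = 0.265962·exp(-1.62000) = 0.0526334
Prior × likelihood for each component:
  π_1·L_1 = 0.36 × 0.265371 = 0.0955336
  π_2·L_2 = 0.21 × 0.212965 = 0.0447227
  π_3·L_3 = 0.43 × 0.0526334 = 0.0226324
Marginal: 0.0955336 + 0.0447227 + 0.0226324 = 0.162889
P(Setting 1 | 11.3 mm) ≈ 0.586

0.586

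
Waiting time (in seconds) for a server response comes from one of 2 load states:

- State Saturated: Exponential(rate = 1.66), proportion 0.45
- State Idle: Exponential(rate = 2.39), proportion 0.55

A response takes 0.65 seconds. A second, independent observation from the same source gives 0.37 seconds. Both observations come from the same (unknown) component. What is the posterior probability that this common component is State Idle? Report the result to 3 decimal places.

0.546

P(component k | x) = w_k·f_k(x) / marginal(x), where marginal(x) = Σ_j w_j·f_j(x).
Since both observations come from the same component, the likelihood for component k is f_k(x₁)·f_k(x₂).
  f_Saturated = [0.564293] × [0.898182] = 0.506838
  f_Idle = [0.5055] × [0.987078] = 0.498968
Unnormalised posteriors:
  w_Saturated·f_Saturated = 0.45 × 0.506838 = 0.228077
  w_Idle·f_Idle = 0.55 × 0.498968 = 0.274432
Denominator: 0.228077 + 0.274432 = 0.502509
P(State Idle | x₁, x₂) = 0.274432 / 0.502509 ≈ 0.546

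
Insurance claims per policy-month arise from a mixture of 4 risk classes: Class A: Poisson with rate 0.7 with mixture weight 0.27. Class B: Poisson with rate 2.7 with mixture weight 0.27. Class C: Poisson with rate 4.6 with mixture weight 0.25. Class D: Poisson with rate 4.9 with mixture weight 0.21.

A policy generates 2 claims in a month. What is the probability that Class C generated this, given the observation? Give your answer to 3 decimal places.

0.184

The responsibility of component k is P(Z=k) f_k(x) divided by Σ_j P(Z=j) f_j(x).
Poisson probabilities:
  f_A = e^(−0.7)·0.7^2/2! = 0.121663
  f_B = e^(−2.7)·2.7^2/2! = 0.244964
  f_C = e^(−4.6)·4.6^2/2! = 0.106348
  f_D = e^(−4.9)·4.9^2/2! = 0.0893962
Multiply by the mixture weights:
  P(Z=A)·f_A = 0.27 × 0.121663 = 0.0328491
  P(Z=B)·f_B = 0.27 × 0.244964 = 0.0661403
  P(Z=C)·f_C = 0.25 × 0.106348 = 0.0265871
  P(Z=D)·f_D = 0.21 × 0.0893962 = 0.0187732
Sum: 0.0328491 + 0.0661403 + 0.0265871 + 0.0187732 = 0.14435
So the posterior for Class C is 0.0265871 / 0.14435 ≈ 0.184.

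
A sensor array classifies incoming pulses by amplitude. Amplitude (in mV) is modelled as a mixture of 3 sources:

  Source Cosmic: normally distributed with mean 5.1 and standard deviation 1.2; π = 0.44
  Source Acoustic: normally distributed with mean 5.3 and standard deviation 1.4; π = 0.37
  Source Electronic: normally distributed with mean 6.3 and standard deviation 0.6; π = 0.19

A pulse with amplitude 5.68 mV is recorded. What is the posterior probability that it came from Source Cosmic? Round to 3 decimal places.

The responsibility of component k is P(Z=k) f_k(x) divided by Σ_j P(Z=j) f_j(x).
Evaluate each component's likelihood at the observed value:
  p_Cosmic = 0.295802
  p_Acoustic = 0.274653
  p_Electronic = 0.389847
Weight by the priors:
  P(Z=Cosmic)·p_Cosmic = 0.44 × 0.295802 = 0.130153
  P(Z=Acoustic)·p_Acoustic = 0.37 × 0.274653 = 0.101622
  P(Z=Electronic)·p_Electronic = 0.19 × 0.389847 = 0.0740709
Evidence: 0.130153 + 0.101622 + 0.0740709 = 0.305845
P(Source Cosmic | x) = 0.130153 / 0.305845 ≈ 0.426

0.426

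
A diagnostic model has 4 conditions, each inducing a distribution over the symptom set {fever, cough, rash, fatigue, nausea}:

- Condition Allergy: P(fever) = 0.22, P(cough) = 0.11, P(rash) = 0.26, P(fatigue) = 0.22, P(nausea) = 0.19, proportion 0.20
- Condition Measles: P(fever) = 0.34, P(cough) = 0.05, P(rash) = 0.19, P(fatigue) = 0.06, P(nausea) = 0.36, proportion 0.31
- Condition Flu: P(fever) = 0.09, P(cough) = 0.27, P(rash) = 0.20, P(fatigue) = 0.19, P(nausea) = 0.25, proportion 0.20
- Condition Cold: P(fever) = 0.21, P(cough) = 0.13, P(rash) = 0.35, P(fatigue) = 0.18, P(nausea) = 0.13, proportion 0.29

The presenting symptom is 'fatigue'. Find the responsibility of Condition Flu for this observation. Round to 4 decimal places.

Posterior ∝ prior × likelihood, so P(k | x) ∝ π_k f_k(x); normalise over all components.
Categorical probabilities:
  p_Allergy = 0.22
  p_Measles = 0.06
  p_Flu = 0.19
  p_Cold = 0.18
Prior × likelihood for each component:
  π_Allergy·p_Allergy = 0.20 × 0.22 = 0.044
  π_Measles·p_Measles = 0.31 × 0.06 = 0.0186
  π_Flu·p_Flu = 0.20 × 0.19 = 0.038
  π_Cold·p_Cold = 0.29 × 0.18 = 0.0522
Normaliser: 0.044 + 0.0186 + 0.038 + 0.0522 = 0.1528
So the posterior for Condition Flu is 0.038 / 0.1528 ≈ 0.2487.

0.2487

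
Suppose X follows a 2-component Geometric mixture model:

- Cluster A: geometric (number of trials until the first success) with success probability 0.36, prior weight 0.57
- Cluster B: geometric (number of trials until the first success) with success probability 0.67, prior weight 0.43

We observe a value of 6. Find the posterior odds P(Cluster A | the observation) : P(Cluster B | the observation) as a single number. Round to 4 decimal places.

19.5418

Since P(k|x) ∝ w_k f_k(x), the posterior odds are w_i f_i(x) / (w_j f_j(x)).
Evaluate each component's likelihood at the observed value:
  p_A = 0.36·(1−0.36)^5 = 0.36·0.107374 = 0.0386547
  p_B = 0.67·(1−0.67)^5 = 0.67·0.00391354 = 0.00262207
Odds = (0.57/0.43) × (0.0386547/0.00262207) = 1.32558 × 14.742 ≈ 19.5418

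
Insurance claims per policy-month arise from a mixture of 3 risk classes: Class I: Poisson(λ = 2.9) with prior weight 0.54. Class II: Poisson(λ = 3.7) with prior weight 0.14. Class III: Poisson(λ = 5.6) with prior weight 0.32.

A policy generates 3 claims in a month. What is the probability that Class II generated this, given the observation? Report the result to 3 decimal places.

By Bayes' theorem, P(k | x) = P(Z=k) f_k(x) / Σ_j P(Z=j) f_j(x).
Component likelihoods at x = 3 claims:
  L_I = e^(−2.9)·2.9^3/3! = 0.22366
  L_II = e^(−3.7)·3.7^3/3! = 0.20872
  L_III = e^(−5.6)·5.6^3/3! = 0.108234
Multiply by the mixture weights:
  P(Z=I)·L_I = 0.54 × 0.22366 = 0.120777
  P(Z=II)·L_II = 0.14 × 0.20872 = 0.0292208
  P(Z=III)·L_III = 0.32 × 0.108234 = 0.0346349
Denominator: 0.120777 + 0.0292208 + 0.0346349 = 0.184632
Responsibility of Class II: 0.0292208 / 0.184632 ≈ 0.158

0.158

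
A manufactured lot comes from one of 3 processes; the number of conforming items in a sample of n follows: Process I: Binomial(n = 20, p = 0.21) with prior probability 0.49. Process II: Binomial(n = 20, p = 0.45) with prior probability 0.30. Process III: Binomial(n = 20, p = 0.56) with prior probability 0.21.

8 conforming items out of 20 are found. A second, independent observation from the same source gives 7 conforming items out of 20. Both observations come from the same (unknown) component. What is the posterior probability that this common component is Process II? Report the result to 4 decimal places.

P(component k | x) = π_k·f_k(x) / marginal(x), where marginal(x) = Σ_j π_j·f_j(x).
Since both observations come from the same component, the likelihood for component k is f_k(x₁)·f_k(x₂).
  p_I = [C(20,8)·0.21^8·0.79^12 = 125970·3.78229e-06·0.0590915 = 0.0281544] × [0.065178] = 0.00183505
  p_II = [C(20,8)·0.45^8·0.55^12 = 125970·0.00168151·0.000766218 = 0.1623] × [0.122072] = 0.0198123
  p_III = [C(20,8)·0.56^8·0.44^12 = 125970·0.00967173·5.26541e-05 = 0.064151] × [0.0310181] = 0.00198984
Multiply by the mixture weights:
  π_I·p_I = 0.49 × 0.00183505 = 0.000899174
  π_II·p_II = 0.30 × 0.0198123 = 0.0059437
  π_III·p_III = 0.21 × 0.00198984 = 0.000417866
Evidence: 0.000899174 + 0.0059437 + 0.000417866 = 0.00726074
Responsibility of Process II: 0.0059437 / 0.00726074 ≈ 0.8186

0.8186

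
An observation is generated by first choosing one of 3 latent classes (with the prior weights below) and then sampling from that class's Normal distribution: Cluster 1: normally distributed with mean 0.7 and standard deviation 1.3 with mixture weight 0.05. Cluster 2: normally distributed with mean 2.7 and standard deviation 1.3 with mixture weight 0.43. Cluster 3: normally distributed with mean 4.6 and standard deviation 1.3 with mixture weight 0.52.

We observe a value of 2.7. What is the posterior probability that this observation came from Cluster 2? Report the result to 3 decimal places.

0.689

The responsibility of component k is P(Z=k) f_k(x) divided by Σ_j P(Z=j) f_j(x).
Evaluate each component's likelihood at the observed value:
  f_1 = (1/(1.3·√(2π)))·exp(−(2.7−0.7)²/(2·1.3²)) = 0.306879·exp(-1.18343) = 0.0939742
  f_2 = (1/(1.3·√(2π)))·exp(−(2.7−2.7)²/(2·1.3²)) = 0.306879·exp(-0.00000) = 0.306879
  f_3 = (1/(1.3·√(2π)))·exp(−(2.7−4.6)²/(2·1.3²)) = 0.306879·exp(-1.06805) = 0.105468
Weight by the priors:
  P(Z=1)·f_1 = 0.05 × 0.0939742 = 0.00469871
  P(Z=2)·f_2 = 0.43 × 0.306879 = 0.131958
  P(Z=3)·f_3 = 0.52 × 0.105468 = 0.0548432
Normaliser: 0.00469871 + 0.131958 + 0.0548432 = 0.1915
P(Cluster 2 | x) ≈ 0.689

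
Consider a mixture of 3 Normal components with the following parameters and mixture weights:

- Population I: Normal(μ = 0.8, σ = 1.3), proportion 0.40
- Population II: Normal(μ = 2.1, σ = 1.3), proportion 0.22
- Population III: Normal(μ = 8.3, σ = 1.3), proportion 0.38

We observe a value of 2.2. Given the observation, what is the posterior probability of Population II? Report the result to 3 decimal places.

Apply Bayes' rule: the posterior for each component is proportional to its prior times its likelihood at x.
Evaluate each component's likelihood at the observed value:
  f_I = 0.171841
  f_II = 0.305972
  f_III = 5.08011e-06
Multiply by the mixture weights:
  π_I·f_I = 0.40 × 0.171841 = 0.0687365
  π_II·f_II = 0.22 × 0.305972 = 0.0673139
  π_III·f_III = 0.38 × 5.08011e-06 = 1.93044e-06
Evidence: 0.0687365 + 0.0673139 + 1.93044e-06 = 0.136052
P(Population II | x) ≈ 0.495

0.495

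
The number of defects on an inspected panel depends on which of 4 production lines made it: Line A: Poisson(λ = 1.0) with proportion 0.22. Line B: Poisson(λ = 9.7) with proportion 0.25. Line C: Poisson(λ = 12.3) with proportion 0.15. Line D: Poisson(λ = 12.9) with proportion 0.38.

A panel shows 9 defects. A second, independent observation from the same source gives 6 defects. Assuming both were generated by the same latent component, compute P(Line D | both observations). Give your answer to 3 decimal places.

0.140

Apply Bayes' rule: the posterior for each component is proportional to its prior times its likelihood at x.
Since both observations come from the same component, the likelihood for component k is f_k(x₁)·f_k(x₂).
  L_A = [e^(−1.0)·1.0^9/9! = 1.01378e-06] × [0.000510944] = 5.17983e-10
  L_B = [e^(−9.7)·9.7^9/9! = 0.128388] × [0.0708992] = 0.00910264
  L_C = [e^(−12.3)·12.3^9/9! = 0.0808278] × [0.0218915] = 0.00176944
  L_D = [e^(−12.9)·12.9^9/9! = 0.0680998] × [0.0159885] = 0.00108881
Unnormalised posteriors:
  w_A·L_A = 0.22 × 5.17983e-10 = 1.13956e-10
  w_B·L_B = 0.25 × 0.00910264 = 0.00227566
  w_C·L_C = 0.15 × 0.00176944 = 0.000265417
  w_D·L_D = 0.38 × 0.00108881 = 0.000413748
Normaliser: 1.13956e-10 + 0.00227566 + 0.000265417 + 0.000413748 = 0.00295483
P(Line D | x) = 0.000413748 / 0.00295483 ≈ 0.140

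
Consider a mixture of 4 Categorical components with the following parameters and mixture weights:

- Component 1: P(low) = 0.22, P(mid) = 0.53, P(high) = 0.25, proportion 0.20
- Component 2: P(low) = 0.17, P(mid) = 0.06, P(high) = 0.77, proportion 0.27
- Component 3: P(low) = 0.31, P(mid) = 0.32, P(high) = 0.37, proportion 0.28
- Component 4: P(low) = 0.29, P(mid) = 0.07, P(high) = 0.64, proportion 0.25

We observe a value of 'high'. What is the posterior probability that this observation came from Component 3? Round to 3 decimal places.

0.199

P(component k | x) = w_k·f_k(x) / marginal(x), where marginal(x) = Σ_j w_j·f_j(x).
Evaluate each component's likelihood at the observed value:
  L_1 = 0.25
  L_2 = 0.77
  L_3 = 0.37
  L_4 = 0.64
Prior × likelihood for each component:
  w_1·L_1 = 0.20 × 0.25 = 0.05
  w_2·L_2 = 0.27 × 0.77 = 0.2079
  w_3·L_3 = 0.28 × 0.37 = 0.1036
  w_4·L_4 = 0.25 × 0.64 = 0.16
Marginal: 0.05 + 0.2079 + 0.1036 + 0.16 = 0.5215
So the posterior for Component 3 is 0.1036 / 0.5215 ≈ 0.199.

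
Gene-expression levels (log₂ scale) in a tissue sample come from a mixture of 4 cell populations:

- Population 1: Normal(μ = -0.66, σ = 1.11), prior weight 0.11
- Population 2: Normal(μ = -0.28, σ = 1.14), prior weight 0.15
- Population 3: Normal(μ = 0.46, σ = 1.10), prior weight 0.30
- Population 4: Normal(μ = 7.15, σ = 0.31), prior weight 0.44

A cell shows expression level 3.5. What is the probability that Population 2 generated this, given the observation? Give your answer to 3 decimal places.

0.082

By Bayes' theorem, P(k | x) = P(Z=k) f_k(x) / Σ_j P(Z=j) f_j(x).
Evaluate each component's likelihood at the observed value:
  L_1 = 0.000320347
  L_2 = 0.00143413
  L_3 = 0.00796187
  L_4 = 1.01408e-30
Weight by the priors:
  P(Z=1)·L_1 = 0.11 × 0.000320347 = 3.52382e-05
  P(Z=2)·L_2 = 0.15 × 0.00143413 = 0.00021512
  P(Z=3)·L_3 = 0.30 × 0.00796187 = 0.00238856
  P(Z=4)·L_4 = 0.44 × 1.01408e-30 = 4.46195e-31
Denominator: 3.52382e-05 + 0.00021512 + 0.00238856 + 4.46195e-31 = 0.00263892
P(Population 2 | data) = 0.00021512 / 0.00263892 ≈ 0.082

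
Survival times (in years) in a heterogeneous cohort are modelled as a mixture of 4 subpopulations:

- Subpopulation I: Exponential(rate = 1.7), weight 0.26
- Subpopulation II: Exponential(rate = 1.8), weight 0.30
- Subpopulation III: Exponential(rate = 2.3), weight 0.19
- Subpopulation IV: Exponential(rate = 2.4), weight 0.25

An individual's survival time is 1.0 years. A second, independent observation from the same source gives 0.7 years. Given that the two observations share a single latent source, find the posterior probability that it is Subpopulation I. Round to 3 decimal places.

By Bayes' theorem, P(k | x) = w_k f_k(x) / Σ_j w_j f_j(x).
Since both observations come from the same component, the likelihood for component k is f_k(x₁)·f_k(x₂).
  L_I = [1.7·e^(−1.7·1.0) = 1.7·e^(−1.7000) = 0.310562] × [0.517176] = 0.160615
  L_II = [1.8·e^(−1.8·1.0) = 1.8·e^(−1.8000) = 0.297538] × [0.510577] = 0.151916
  L_III = [2.3·e^(−2.3·1.0) = 2.3·e^(−2.3000) = 0.230595] × [0.459742] = 0.106014
  L_IV = [2.4·e^(−2.4·1.0) = 2.4·e^(−2.4000) = 0.217723] × [0.447298] = 0.097387
Multiply by the mixture weights:
  w_I·L_I = 0.26 × 0.160615 = 0.04176
  w_II·L_II = 0.30 × 0.151916 = 0.0455748
  w_III·L_III = 0.19 × 0.106014 = 0.0201427
  w_IV·L_IV = 0.25 × 0.097387 = 0.0243468
Marginal: 0.04176 + 0.0455748 + 0.0201427 + 0.0243468 = 0.131824
P(Subpopulation I | data) ≈ 0.317

0.317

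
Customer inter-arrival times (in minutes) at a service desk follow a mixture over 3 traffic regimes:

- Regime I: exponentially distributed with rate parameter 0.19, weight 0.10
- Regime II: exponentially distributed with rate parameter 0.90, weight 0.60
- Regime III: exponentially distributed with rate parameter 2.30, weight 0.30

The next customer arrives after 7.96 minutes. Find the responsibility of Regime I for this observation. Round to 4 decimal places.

0.9092

Posterior ∝ prior × likelihood, so P(k | x) ∝ w_k f_k(x); normalise over all components.
Evaluate each component's likelihood at the observed value:
  p_I = 0.19·e^(−0.19·7.96) = 0.19·e^(−1.5124) = 0.0418723
  p_II = 0.90·e^(−0.90·7.96) = 0.90·e^(−7.1640) = 0.000696557
  p_III = 2.30·e^(−2.30·7.96) = 2.30·e^(−18.3080) = 2.57433e-08
Unnormalised posteriors:
  w_I·p_I = 0.10 × 0.0418723 = 0.00418723
  w_II·p_II = 0.60 × 0.000696557 = 0.000417934
  w_III·p_III = 0.30 × 2.57433e-08 = 7.72299e-09
Sum: 0.00418723 + 0.000417934 + 7.72299e-09 = 0.00460517
Responsibility of Regime I: 0.00418723 / 0.00460517 ≈ 0.9092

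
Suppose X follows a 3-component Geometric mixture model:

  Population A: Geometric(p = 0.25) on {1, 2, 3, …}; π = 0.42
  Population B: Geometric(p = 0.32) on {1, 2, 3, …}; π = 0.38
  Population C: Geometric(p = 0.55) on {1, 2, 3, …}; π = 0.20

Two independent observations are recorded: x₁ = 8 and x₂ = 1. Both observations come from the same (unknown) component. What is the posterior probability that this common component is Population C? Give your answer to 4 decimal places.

P(component k | x) = w_k·f_k(x) / marginal(x), where marginal(x) = Σ_j w_j·f_j(x).
Since both observations come from the same component, the likelihood for component k is f_k(x₁)·f_k(x₂).
  p_A = [0.25·(1−0.25)^7 = 0.25·0.133484 = 0.033371] × [0.25] = 0.00834274
  p_B = [0.32·(1−0.32)^7 = 0.32·0.0672299 = 0.0215136] × [0.32] = 0.00688434
  p_C = [0.55·(1−0.55)^7 = 0.55·0.00373669 = 0.00205518] × [0.55] = 0.00113035
Weight by the priors:
  w_A·p_A = 0.42 × 0.00834274 = 0.00350395
  w_B·p_B = 0.38 × 0.00688434 = 0.00261605
  w_C·p_C = 0.20 × 0.00113035 = 0.00022607
Denominator: 0.00350395 + 0.00261605 + 0.00022607 = 0.00634607
Responsibility of Population C: 0.00022607 / 0.00634607 ≈ 0.0356

0.0356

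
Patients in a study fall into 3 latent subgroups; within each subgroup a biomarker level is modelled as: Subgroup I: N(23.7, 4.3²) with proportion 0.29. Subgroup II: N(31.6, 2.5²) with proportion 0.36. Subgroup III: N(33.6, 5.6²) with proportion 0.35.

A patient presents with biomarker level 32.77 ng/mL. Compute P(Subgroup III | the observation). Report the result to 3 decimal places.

0.312

Apply Bayes' rule: the posterior for each component is proportional to its prior times its likelihood at x.
Component likelihoods at x = 32.77 ng/mL:
  p_I = 0.0100304
  p_II = 0.143024
  p_III = 0.0704615
Weight by the priors:
  π_I·p_I = 0.29 × 0.0100304 = 0.00290882
  π_II·p_II = 0.36 × 0.143024 = 0.0514887
  π_III·p_III = 0.35 × 0.0704615 = 0.0246615
Marginal: 0.00290882 + 0.0514887 + 0.0246615 = 0.0790591
P(Subgroup III | 32.77 ng/mL) ≈ 0.312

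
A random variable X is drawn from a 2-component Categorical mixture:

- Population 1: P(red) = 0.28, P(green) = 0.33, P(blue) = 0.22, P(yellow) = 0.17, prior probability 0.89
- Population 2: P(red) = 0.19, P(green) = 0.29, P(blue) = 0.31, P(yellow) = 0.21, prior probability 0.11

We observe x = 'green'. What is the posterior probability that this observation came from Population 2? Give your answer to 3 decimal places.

The responsibility of component k is π_k f_k(x) divided by Σ_j π_j f_j(x).
Categorical probabilities:
  p_1 = 0.33
  p_2 = 0.29
Prior × likelihood for each component:
  π_1·p_1 = 0.89 × 0.33 = 0.2937
  π_2·p_2 = 0.11 × 0.29 = 0.0319
Normaliser: 0.2937 + 0.0319 = 0.3256
P(Population 2 | x) ≈ 0.098

0.098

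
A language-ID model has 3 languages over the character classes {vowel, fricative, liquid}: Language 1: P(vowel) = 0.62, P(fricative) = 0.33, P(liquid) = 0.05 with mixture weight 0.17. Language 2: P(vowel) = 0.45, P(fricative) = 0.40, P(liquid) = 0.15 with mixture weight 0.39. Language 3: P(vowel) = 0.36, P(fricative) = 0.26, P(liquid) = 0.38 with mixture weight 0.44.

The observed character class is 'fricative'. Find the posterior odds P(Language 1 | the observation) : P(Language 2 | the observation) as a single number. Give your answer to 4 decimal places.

0.3596

Posterior odds = (π_i f_i(x)) / (π_j f_j(x)); the normalising sum cancels.
Component likelihoods at x = 'fricative':
  f_1 = 0.33
  f_2 = 0.4
  f_3 = 0.26
Posterior odds = (π_1·f_1) / (π_2·f_2) = (0.17·0.33) / (0.39·0.4) = 0.0561 / 0.156 ≈ 0.3596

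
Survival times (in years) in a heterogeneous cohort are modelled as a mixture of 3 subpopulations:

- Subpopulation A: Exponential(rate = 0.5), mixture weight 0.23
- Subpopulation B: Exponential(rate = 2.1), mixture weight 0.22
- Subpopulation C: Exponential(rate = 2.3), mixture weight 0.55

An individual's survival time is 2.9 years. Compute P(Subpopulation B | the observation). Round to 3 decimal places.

0.035

Posterior ∝ prior × likelihood, so P(k | x) ∝ P(Z=k) f_k(x); normalise over all components.
Evaluate each component's likelihood at the observed value:
  L_A = 0.5·e^(−0.5·2.9) = 0.5·e^(−1.4500) = 0.117285
  L_B = 2.1·e^(−2.1·2.9) = 2.1·e^(−6.0900) = 0.00475736
  L_C = 2.3·e^(−2.3·2.9) = 2.3·e^(−6.6700) = 0.00291732
Unnormalised posteriors:
  P(Z=A)·L_A = 0.23 × 0.117285 = 0.0269756
  P(Z=B)·L_B = 0.22 × 0.00475736 = 0.00104662
  P(Z=C)·L_C = 0.55 × 0.00291732 = 0.00160452
Marginal: 0.0269756 + 0.00104662 + 0.00160452 = 0.0296267
P(Subpopulation B | the observation) = 0.00104662 / 0.0296267 ≈ 0.035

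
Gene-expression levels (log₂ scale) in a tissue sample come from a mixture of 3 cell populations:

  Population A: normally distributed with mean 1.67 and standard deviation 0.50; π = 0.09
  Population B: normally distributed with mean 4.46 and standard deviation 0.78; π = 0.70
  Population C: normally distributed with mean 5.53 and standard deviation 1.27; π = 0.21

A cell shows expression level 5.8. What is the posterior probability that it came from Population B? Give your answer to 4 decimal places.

0.5593

Apply Bayes' rule: the posterior for each component is proportional to its prior times its likelihood at x.
Normal densities:
  L_A = (1/(0.50·√(2π)))·exp(−(5.8−1.67)²/(2·0.50²)) = 0.797885·exp(-34.11380) = 1.22041e-15
  L_B = (1/(0.78·√(2π)))·exp(−(5.8−4.46)²/(2·0.78²)) = 0.511464·exp(-1.47567) = 0.116933
  L_C = (1/(1.27·√(2π)))·exp(−(5.8−5.53)²/(2·1.27²)) = 0.314128·exp(-0.02260) = 0.307108
Weight by the priors:
  P(Z=A)·L_A = 0.09 × 1.22041e-15 = 1.09837e-16
  P(Z=B)·L_B = 0.70 × 0.116933 = 0.0818534
  P(Z=C)·L_C = 0.21 × 0.307108 = 0.0644928
Denominator: 1.09837e-16 + 0.0818534 + 0.0644928 = 0.146346
Responsibility of Population B: 0.0818534 / 0.146346 ≈ 0.5593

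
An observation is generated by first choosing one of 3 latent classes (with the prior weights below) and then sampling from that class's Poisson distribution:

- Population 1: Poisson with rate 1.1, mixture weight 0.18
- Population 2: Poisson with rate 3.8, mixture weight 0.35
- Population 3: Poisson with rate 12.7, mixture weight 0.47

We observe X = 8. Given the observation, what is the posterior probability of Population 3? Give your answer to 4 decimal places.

0.7402

By Bayes' theorem, P(k | x) = P(Z=k) f_k(x) / Σ_j P(Z=j) f_j(x).
Evaluate each component's likelihood at the observed value:
  L_1 = e^(−1.1)·1.1^8/8! = 1.76969e-05
  L_2 = e^(−3.8)·3.8^8/8! = 0.0241229
  L_3 = e^(−12.7)·12.7^8/8! = 0.0512117
Weight by the priors:
  P(Z=1)·L_1 = 0.18 × 1.76969e-05 = 3.18544e-06
  P(Z=2)·L_2 = 0.35 × 0.0241229 = 0.00844301
  P(Z=3)·L_3 = 0.47 × 0.0512117 = 0.0240695
Normaliser: 3.18544e-06 + 0.00844301 + 0.0240695 = 0.0325157
P(Population 3 | 8) ≈ 0.7402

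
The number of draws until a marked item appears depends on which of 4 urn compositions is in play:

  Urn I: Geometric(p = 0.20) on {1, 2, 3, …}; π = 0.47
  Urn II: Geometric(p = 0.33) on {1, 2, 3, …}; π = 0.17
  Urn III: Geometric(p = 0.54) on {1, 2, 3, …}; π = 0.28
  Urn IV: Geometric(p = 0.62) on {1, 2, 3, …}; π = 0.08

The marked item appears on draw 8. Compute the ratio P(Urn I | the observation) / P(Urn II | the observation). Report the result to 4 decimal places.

5.7979

Posterior odds = (P(Z=i) f_i(x)) / (P(Z=j) f_j(x)); the normalising sum cancels.
Evaluate each component's likelihood at the observed value:
  L_I = 0.041943
  L_II = 0.0200003
  L_III = 0.00235342
  L_IV = 0.000709377
0.0197132 / 0.00340006 ≈ 5.7979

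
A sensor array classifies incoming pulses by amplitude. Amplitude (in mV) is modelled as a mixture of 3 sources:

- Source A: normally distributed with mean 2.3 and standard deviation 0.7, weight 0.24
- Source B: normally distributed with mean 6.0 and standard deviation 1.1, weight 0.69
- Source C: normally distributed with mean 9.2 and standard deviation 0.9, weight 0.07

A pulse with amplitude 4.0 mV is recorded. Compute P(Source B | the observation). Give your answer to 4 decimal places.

P(component k | x) = π_k·f_k(x) / marginal(x), where marginal(x) = Σ_j π_j·f_j(x).
Normal densities:
  p_A = 0.0298598
  p_B = 0.0694505
  p_C = 2.49864e-08
Multiply by the mixture weights:
  π_A·p_A = 0.24 × 0.0298598 = 0.00716634
  π_B·p_B = 0.69 × 0.0694505 = 0.0479208
  π_C·p_C = 0.07 × 2.49864e-08 = 1.74904e-09
Normaliser: 0.00716634 + 0.0479208 + 1.74904e-09 = 0.0550872
P(Source B | the observation) = 0.0479208 / 0.0550872 ≈ 0.8699

0.8699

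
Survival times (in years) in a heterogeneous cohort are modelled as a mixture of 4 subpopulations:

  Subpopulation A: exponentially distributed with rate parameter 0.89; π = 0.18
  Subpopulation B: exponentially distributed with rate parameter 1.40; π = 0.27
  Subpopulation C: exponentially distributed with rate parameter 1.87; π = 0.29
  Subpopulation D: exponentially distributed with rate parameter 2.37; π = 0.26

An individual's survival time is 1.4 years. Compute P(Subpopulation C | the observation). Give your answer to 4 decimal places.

Posterior ∝ prior × likelihood, so P(k | x) ∝ P(Z=k) f_k(x); normalise over all components.
Exponential densities:
  L_A = 0.256011
  L_B = 0.197202
  L_C = 0.136414
  L_D = 0.0858537
Unnormalised posteriors:
  P(Z=A)·L_A = 0.18 × 0.256011 = 0.046082
  P(Z=B)·L_B = 0.27 × 0.197202 = 0.0532445
  P(Z=C)·L_C = 0.29 × 0.136414 = 0.03956
  P(Z=D)·L_D = 0.26 × 0.0858537 = 0.022322
Evidence: 0.046082 + 0.0532445 + 0.03956 + 0.022322 = 0.161209
So the posterior for Subpopulation C is 0.03956 / 0.161209 ≈ 0.2454.

0.2454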